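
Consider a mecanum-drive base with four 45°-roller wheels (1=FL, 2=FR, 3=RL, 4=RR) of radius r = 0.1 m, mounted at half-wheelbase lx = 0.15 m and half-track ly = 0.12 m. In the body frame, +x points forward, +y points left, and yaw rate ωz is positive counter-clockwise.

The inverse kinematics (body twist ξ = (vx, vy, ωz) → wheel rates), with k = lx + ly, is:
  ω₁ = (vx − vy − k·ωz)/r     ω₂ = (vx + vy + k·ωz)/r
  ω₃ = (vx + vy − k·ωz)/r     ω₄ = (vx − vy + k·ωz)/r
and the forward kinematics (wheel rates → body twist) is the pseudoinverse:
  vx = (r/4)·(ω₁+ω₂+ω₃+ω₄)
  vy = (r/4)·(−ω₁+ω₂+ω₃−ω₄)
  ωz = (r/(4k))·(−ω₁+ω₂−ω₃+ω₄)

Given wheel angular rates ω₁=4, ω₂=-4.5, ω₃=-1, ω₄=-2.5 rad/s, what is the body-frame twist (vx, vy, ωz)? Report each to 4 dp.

k = lx + ly = 0.15 + 0.12 = 0.2700
ω₁+ω₂+ω₃+ω₄ = -4.0000  →  vx = (0.1/4)·-4.0000 = -0.1000
−ω₁+ω₂+ω₃−ω₄ = -7.0000  →  vy = (0.1/4)·-7.0000 = -0.1750
−ω₁+ω₂−ω₃+ω₄ = -10.0000  →  ωz = (0.1/1.0800)·-10.0000 = -0.9259

(-0.1000, -0.1750, -0.9259)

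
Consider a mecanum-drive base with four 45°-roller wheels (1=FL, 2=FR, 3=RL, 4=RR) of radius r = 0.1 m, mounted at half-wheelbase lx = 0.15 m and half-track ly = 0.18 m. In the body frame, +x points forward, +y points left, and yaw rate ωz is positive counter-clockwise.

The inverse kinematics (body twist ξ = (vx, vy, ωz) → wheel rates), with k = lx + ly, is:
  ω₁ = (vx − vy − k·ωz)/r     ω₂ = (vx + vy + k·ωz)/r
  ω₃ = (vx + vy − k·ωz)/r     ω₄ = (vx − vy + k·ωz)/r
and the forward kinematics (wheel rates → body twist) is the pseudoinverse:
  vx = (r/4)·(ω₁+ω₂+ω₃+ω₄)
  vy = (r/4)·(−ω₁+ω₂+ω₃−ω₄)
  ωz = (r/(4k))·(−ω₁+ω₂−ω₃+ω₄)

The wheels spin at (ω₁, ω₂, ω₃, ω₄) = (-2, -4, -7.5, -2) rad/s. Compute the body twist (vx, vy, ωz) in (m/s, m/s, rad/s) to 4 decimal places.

(-0.3875, -0.1875, 0.2652)

k = lx + ly = 0.15 + 0.18 = 0.3300
ω₁+ω₂+ω₃+ω₄ = -15.5000  →  vx = (0.1/4)·-15.5000 = -0.3875
−ω₁+ω₂+ω₃−ω₄ = -7.5000  →  vy = (0.1/4)·-7.5000 = -0.1875
−ω₁+ω₂−ω₃+ω₄ = 3.5000  →  ωz = (0.1/1.3200)·3.5000 = 0.2652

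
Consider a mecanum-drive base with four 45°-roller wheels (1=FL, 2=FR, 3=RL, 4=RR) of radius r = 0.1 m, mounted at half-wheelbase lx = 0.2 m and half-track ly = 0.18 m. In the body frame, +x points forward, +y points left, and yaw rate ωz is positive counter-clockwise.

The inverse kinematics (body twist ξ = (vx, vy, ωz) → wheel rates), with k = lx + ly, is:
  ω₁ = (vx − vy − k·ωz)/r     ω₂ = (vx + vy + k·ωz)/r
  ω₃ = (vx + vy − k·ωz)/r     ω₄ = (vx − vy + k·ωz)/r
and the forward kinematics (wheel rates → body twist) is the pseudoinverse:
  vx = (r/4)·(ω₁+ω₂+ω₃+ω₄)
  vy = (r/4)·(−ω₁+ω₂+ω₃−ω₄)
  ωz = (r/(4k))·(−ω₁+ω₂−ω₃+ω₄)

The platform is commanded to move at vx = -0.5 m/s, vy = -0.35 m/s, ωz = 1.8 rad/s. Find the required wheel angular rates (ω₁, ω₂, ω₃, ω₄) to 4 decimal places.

k = lx + ly = 0.2 + 0.18 = 0.3800;  k·ωz = 0.3800·1.8 = 0.6840
ω₁ (FL) = (vx − vy − k·ωz)/r = -0.8340/0.1 = -8.3400
ω₂ (FR) = (vx + vy + k·ωz)/r = -0.1660/0.1 = -1.6600
ω₃ (RL) = (vx + vy − k·ωz)/r = -1.5340/0.1 = -15.3400
ω₄ (RR) = (vx − vy + k·ωz)/r = 0.5340/0.1 = 5.3400

(-8.3400, -1.6600, -15.3400, 5.3400)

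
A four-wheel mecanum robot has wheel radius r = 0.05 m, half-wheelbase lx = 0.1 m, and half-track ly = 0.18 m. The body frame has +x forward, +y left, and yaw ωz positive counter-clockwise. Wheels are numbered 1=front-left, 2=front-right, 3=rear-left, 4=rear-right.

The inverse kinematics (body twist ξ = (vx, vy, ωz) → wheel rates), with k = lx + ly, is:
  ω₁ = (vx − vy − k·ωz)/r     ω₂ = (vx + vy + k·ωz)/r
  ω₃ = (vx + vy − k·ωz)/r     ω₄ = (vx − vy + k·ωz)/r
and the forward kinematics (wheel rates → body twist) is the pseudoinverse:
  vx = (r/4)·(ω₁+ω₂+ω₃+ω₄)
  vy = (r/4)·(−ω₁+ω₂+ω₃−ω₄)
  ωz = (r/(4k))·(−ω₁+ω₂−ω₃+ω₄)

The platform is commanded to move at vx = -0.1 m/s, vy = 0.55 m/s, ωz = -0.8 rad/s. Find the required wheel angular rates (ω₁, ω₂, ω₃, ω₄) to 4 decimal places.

(-8.5200, 4.5200, 13.4800, -17.4800)

k = lx + ly = 0.1 + 0.18 = 0.2800;  k·ωz = 0.2800·-0.8 = -0.2240
ω₁ (FL) = (vx − vy − k·ωz)/r = -0.4260/0.05 = -8.5200
ω₂ (FR) = (vx + vy + k·ωz)/r = 0.2260/0.05 = 4.5200
ω₃ (RL) = (vx + vy − k·ωz)/r = 0.6740/0.05 = 13.4800
ω₄ (RR) = (vx − vy + k·ωz)/r = -0.8740/0.05 = -17.4800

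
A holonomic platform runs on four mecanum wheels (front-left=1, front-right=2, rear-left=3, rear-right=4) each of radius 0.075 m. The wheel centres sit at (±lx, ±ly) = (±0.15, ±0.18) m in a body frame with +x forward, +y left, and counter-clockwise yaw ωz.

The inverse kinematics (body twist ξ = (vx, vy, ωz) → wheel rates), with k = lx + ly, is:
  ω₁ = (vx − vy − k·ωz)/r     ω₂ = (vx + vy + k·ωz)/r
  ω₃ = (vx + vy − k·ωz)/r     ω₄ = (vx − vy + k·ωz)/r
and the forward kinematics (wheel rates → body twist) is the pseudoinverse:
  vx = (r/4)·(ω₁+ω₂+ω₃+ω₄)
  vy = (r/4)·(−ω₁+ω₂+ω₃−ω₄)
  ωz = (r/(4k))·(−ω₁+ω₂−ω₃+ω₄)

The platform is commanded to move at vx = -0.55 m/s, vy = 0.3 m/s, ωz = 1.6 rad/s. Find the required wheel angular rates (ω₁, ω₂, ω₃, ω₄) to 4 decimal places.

(-18.3733, 3.7067, -10.3733, -4.2933)

k = lx + ly = 0.15 + 0.18 = 0.3300;  k·ωz = 0.3300·1.6 = 0.5280
ω₁ (FL) = (vx − vy − k·ωz)/r = -1.3780/0.075 = -18.3733
ω₂ (FR) = (vx + vy + k·ωz)/r = 0.2780/0.075 = 3.7067
ω₃ (RL) = (vx + vy − k·ωz)/r = -0.7780/0.075 = -10.3733
ω₄ (RR) = (vx − vy + k·ωz)/r = -0.3220/0.075 = -4.2933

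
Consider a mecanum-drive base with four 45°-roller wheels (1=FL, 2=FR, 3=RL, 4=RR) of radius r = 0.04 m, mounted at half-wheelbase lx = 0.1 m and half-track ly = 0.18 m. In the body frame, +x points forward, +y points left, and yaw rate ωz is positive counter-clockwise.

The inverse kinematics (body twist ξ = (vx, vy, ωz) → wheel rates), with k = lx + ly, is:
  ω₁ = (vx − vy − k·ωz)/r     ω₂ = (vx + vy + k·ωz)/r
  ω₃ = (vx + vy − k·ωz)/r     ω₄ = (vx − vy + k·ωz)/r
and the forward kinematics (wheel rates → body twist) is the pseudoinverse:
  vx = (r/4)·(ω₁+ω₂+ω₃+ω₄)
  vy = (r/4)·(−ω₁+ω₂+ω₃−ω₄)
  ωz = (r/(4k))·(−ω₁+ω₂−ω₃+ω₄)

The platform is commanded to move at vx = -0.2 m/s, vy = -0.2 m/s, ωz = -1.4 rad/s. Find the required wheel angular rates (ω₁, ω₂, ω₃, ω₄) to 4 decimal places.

(9.8000, -19.8000, -0.2000, -9.8000)

k = lx + ly = 0.1 + 0.18 = 0.2800;  k·ωz = 0.2800·-1.4 = -0.3920
ω₁ (FL) = (vx − vy − k·ωz)/r = 0.3920/0.04 = 9.8000
ω₂ (FR) = (vx + vy + k·ωz)/r = -0.7920/0.04 = -19.8000
ω₃ (RL) = (vx + vy − k·ωz)/r = -0.0080/0.04 = -0.2000
ω₄ (RR) = (vx − vy + k·ωz)/r = -0.3920/0.04 = -9.8000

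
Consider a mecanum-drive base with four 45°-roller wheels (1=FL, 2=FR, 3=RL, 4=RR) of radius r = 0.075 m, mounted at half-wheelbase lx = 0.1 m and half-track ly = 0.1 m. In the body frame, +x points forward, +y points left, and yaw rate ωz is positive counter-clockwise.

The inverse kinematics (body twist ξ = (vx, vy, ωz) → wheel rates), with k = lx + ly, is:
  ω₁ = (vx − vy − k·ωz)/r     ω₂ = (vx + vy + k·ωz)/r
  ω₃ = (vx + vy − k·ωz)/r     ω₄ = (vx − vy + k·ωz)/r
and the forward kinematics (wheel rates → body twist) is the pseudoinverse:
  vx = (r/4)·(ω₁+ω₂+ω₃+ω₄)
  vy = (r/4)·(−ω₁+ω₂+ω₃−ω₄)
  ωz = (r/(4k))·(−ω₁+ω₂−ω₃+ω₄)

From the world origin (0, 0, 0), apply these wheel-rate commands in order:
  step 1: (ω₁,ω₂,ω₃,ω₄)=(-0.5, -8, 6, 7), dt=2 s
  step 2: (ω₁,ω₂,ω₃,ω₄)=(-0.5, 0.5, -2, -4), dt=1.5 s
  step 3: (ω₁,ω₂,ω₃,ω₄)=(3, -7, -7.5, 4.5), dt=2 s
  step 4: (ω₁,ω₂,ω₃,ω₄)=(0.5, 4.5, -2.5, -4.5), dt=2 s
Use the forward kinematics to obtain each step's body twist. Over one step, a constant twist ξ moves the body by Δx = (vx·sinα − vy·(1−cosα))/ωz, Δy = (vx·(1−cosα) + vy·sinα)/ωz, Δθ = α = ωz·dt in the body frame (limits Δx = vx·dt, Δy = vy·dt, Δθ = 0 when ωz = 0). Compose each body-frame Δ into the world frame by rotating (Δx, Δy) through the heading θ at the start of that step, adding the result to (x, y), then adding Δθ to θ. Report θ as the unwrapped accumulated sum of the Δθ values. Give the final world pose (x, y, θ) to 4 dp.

(-0.7566, -0.0192, -0.6094)

step 1: ξ=(vx,vy,ωz)=(0.0844, -0.1594, -0.6094), dt=2.0 → body Δ=(-0.0414, -0.3362, -1.2187) → world pose (-0.0414, -0.3362, -1.2187)
step 2: ξ=(vx,vy,ωz)=(-0.1125, 0.0562, -0.0937), dt=1.5 → body Δ=(-0.1623, 0.0959, -0.1406) → world pose (-0.0073, -0.1508, -1.3594)
step 3: ξ=(vx,vy,ωz)=(-0.1313, -0.4125, 0.1875), dt=2.0 → body Δ=(-0.1035, -0.8544, 0.3750) → world pose (-0.8644, -0.2289, -0.9844)
step 4: ξ=(vx,vy,ωz)=(-0.0375, 0.1125, 0.1875), dt=2.0 → body Δ=(-0.1149, 0.2059, 0.3750) → world pose (-0.7566, -0.0192, -0.6094)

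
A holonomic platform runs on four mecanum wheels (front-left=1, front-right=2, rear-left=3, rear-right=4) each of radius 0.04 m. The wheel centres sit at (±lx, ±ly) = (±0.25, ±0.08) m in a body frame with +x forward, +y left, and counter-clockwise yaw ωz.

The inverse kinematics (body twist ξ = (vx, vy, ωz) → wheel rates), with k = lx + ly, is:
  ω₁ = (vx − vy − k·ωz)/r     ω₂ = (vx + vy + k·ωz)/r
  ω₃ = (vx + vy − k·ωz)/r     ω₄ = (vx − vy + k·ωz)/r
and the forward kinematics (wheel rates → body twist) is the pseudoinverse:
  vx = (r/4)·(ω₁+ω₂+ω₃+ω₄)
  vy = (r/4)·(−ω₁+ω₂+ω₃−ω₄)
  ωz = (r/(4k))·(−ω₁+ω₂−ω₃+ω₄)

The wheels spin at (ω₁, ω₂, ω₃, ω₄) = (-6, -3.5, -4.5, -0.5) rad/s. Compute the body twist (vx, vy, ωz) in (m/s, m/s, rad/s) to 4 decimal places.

k = lx + ly = 0.25 + 0.08 = 0.3300
ω₁+ω₂+ω₃+ω₄ = -14.5000  →  vx = (0.04/4)·-14.5000 = -0.1450
−ω₁+ω₂+ω₃−ω₄ = -1.5000  →  vy = (0.04/4)·-1.5000 = -0.0150
−ω₁+ω₂−ω₃+ω₄ = 6.5000  →  ωz = (0.04/1.3200)·6.5000 = 0.1970

(-0.1450, -0.0150, 0.1970)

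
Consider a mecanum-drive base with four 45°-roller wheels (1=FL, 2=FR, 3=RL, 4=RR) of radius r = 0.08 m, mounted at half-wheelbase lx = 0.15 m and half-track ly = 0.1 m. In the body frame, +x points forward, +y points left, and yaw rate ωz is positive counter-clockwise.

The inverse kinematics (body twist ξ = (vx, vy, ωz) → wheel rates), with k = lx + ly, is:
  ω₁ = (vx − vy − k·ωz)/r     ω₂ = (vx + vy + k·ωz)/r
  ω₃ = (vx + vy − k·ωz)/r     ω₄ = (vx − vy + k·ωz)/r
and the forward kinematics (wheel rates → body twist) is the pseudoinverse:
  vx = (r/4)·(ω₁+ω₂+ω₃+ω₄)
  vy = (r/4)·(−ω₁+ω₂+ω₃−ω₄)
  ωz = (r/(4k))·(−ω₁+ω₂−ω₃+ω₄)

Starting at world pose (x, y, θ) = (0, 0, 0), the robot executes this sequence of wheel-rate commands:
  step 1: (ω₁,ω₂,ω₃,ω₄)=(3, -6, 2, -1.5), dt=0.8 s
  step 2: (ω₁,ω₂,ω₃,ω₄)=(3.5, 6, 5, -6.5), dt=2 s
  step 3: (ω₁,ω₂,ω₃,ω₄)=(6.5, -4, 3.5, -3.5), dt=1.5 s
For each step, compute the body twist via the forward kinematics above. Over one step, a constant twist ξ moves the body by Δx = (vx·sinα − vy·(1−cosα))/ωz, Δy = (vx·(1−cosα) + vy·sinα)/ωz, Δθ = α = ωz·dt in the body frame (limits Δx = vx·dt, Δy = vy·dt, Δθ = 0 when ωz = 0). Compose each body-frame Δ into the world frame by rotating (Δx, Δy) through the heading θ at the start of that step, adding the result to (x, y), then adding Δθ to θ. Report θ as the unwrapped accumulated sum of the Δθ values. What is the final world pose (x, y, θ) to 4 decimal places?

step 1: ξ=(vx,vy,ωz)=(-0.0500, -0.1100, -1.0000), dt=0.8 → body Δ=(-0.0692, -0.0637, -0.8000) → world pose (-0.0692, -0.0637, -0.8000)
step 2: ξ=(vx,vy,ωz)=(0.1600, 0.2800, -0.7200), dt=2.0 → body Δ=(0.5585, 0.1923, -1.4400) → world pose (0.4578, -0.3304, -2.2400)
step 3: ξ=(vx,vy,ωz)=(0.0500, -0.0700, -1.4000), dt=1.5 → body Δ=(-0.0444, -0.0969, -2.1000) → world pose (0.4094, -0.2354, -4.3400)

(0.4094, -0.2354, -4.3400)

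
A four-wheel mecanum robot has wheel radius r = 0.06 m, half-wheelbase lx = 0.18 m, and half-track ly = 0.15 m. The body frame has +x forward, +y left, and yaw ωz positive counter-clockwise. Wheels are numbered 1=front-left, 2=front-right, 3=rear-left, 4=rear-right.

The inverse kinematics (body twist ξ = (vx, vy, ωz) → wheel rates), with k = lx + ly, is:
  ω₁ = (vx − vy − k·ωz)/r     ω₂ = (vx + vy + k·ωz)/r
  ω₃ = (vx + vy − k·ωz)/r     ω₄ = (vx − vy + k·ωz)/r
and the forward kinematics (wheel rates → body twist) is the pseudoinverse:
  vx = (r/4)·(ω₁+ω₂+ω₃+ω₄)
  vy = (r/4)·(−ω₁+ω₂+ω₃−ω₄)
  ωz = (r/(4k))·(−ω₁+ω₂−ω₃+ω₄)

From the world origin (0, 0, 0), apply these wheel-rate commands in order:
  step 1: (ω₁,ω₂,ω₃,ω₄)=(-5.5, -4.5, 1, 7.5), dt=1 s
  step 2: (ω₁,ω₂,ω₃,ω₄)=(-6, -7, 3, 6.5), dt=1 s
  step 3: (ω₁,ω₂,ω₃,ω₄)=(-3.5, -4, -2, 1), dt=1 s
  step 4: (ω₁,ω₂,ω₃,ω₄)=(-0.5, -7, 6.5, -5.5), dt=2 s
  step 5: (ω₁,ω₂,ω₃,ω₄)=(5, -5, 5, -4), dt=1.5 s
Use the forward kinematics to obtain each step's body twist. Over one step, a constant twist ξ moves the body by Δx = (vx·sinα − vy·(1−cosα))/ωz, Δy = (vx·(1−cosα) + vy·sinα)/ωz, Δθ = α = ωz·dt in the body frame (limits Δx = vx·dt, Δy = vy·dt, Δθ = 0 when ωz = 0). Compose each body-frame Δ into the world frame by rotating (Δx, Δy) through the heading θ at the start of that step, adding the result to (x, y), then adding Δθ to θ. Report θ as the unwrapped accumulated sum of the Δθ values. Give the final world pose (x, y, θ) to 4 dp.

step 1: ξ=(vx,vy,ωz)=(-0.0225, -0.0825, 0.3409), dt=1.0 → body Δ=(-0.0081, -0.0847, 0.3409) → world pose (-0.0081, -0.0847, 0.3409)
step 2: ξ=(vx,vy,ωz)=(-0.0525, -0.0675, 0.1136), dt=1.0 → body Δ=(-0.0486, -0.0703, 0.1136) → world pose (-0.0304, -0.1672, 0.4545)
step 3: ξ=(vx,vy,ωz)=(-0.1275, -0.0525, 0.1136), dt=1.0 → body Δ=(-0.1242, -0.0596, 0.1136) → world pose (-0.1158, -0.2754, 0.5682)
step 4: ξ=(vx,vy,ωz)=(-0.0975, 0.0825, -0.8409), dt=2.0 → body Δ=(-0.0063, 0.2263, -1.6818) → world pose (-0.2429, -0.0880, -1.1136)
step 5: ξ=(vx,vy,ωz)=(0.0150, -0.0150, -0.8636), dt=1.5 → body Δ=(0.0041, -0.0294, -1.2955) → world pose (-0.2674, -0.1046, -2.4091)

(-0.2674, -0.1046, -2.4091)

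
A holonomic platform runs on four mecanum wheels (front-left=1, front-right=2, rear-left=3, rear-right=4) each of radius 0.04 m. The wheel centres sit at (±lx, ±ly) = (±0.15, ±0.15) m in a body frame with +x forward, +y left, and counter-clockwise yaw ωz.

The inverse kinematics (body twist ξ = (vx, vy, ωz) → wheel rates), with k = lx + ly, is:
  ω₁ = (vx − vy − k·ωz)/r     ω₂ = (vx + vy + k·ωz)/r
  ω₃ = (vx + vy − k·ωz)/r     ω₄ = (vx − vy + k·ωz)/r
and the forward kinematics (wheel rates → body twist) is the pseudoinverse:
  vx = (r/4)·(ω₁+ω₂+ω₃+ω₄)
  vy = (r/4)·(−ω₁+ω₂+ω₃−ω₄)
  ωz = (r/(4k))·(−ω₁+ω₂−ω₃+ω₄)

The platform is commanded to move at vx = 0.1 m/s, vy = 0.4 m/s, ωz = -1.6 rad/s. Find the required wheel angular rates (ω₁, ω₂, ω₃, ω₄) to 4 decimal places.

k = lx + ly = 0.15 + 0.15 = 0.3000;  k·ωz = 0.3000·-1.6 = -0.4800
ω₁ (FL) = (vx − vy − k·ωz)/r = 0.1800/0.04 = 4.5000
ω₂ (FR) = (vx + vy + k·ωz)/r = 0.0200/0.04 = 0.5000
ω₃ (RL) = (vx + vy − k·ωz)/r = 0.9800/0.04 = 24.5000
ω₄ (RR) = (vx − vy + k·ωz)/r = -0.7800/0.04 = -19.5000

(4.5000, 0.5000, 24.5000, -19.5000)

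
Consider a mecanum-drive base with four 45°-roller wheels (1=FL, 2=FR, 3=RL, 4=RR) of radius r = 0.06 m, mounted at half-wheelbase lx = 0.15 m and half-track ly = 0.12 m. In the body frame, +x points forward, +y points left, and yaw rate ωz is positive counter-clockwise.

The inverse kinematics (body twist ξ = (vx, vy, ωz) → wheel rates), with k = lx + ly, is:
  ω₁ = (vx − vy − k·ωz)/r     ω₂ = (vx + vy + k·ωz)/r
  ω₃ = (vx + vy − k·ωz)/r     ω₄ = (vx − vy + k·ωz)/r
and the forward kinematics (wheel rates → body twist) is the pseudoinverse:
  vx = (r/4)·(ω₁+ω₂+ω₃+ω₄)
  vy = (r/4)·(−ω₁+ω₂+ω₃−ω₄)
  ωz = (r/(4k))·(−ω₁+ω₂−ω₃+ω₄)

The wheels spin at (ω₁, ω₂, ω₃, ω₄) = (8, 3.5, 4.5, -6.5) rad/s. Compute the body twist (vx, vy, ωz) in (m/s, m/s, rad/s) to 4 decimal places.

(0.1425, 0.0975, -0.8611)

k = lx + ly = 0.15 + 0.12 = 0.2700
ω₁+ω₂+ω₃+ω₄ = 9.5000  →  vx = (0.06/4)·9.5000 = 0.1425
−ω₁+ω₂+ω₃−ω₄ = 6.5000  →  vy = (0.06/4)·6.5000 = 0.0975
−ω₁+ω₂−ω₃+ω₄ = -15.5000  →  ωz = (0.06/1.0800)·-15.5000 = -0.8611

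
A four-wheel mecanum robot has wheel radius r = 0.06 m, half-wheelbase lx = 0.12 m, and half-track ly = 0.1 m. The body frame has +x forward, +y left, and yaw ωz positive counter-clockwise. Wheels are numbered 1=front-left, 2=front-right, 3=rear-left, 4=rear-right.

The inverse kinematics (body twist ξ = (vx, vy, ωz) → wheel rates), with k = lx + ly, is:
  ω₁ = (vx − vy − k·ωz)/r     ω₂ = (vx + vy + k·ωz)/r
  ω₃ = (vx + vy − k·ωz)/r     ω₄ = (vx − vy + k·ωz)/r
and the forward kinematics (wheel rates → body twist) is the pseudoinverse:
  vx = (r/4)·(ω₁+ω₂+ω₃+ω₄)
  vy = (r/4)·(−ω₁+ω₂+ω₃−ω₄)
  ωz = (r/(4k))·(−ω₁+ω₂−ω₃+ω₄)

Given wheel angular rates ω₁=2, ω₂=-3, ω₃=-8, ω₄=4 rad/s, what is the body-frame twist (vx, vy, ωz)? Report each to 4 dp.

k = lx + ly = 0.12 + 0.1 = 0.2200
ω₁+ω₂+ω₃+ω₄ = -5.0000  →  vx = (0.06/4)·-5.0000 = -0.0750
−ω₁+ω₂+ω₃−ω₄ = -17.0000  →  vy = (0.06/4)·-17.0000 = -0.2550
−ω₁+ω₂−ω₃+ω₄ = 7.0000  →  ωz = (0.06/0.8800)·7.0000 = 0.4773

(-0.0750, -0.2550, 0.4773)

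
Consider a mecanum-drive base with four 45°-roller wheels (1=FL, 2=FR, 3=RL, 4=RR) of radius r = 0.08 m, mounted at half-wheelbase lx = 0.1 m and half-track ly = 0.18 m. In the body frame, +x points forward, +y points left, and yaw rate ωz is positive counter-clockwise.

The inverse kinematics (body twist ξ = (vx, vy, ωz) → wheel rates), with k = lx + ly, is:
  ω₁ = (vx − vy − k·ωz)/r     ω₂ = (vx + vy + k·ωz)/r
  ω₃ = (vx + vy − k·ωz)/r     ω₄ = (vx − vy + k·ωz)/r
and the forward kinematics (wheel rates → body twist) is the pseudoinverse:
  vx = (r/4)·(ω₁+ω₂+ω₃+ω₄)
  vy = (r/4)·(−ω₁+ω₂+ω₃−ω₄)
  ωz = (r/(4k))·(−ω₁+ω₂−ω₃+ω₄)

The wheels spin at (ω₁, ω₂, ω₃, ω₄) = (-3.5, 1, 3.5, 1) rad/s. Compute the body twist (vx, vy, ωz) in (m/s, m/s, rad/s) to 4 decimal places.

k = lx + ly = 0.1 + 0.18 = 0.2800
ω₁+ω₂+ω₃+ω₄ = 2.0000  →  vx = (0.08/4)·2.0000 = 0.0400
−ω₁+ω₂+ω₃−ω₄ = 7.0000  →  vy = (0.08/4)·7.0000 = 0.1400
−ω₁+ω₂−ω₃+ω₄ = 2.0000  →  ωz = (0.08/1.1200)·2.0000 = 0.1429

(0.0400, 0.1400, 0.1429)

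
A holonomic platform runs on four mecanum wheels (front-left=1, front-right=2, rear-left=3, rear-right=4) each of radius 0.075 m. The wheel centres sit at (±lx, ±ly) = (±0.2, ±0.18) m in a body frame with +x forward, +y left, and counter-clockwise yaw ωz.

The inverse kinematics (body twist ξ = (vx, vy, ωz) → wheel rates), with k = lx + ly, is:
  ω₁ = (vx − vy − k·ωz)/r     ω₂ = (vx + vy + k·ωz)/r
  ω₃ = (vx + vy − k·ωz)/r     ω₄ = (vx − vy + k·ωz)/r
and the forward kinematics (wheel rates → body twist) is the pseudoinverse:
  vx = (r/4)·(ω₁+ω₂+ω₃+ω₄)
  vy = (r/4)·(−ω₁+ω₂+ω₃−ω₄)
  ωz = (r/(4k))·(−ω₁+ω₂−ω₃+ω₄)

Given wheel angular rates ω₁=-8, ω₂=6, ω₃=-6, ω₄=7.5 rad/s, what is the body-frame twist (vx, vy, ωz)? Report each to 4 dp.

(-0.0094, 0.0094, 1.3569)

k = lx + ly = 0.2 + 0.18 = 0.3800
ω₁+ω₂+ω₃+ω₄ = -0.5000  →  vx = (0.075/4)·-0.5000 = -0.0094
−ω₁+ω₂+ω₃−ω₄ = 0.5000  →  vy = (0.075/4)·0.5000 = 0.0094
−ω₁+ω₂−ω₃+ω₄ = 27.5000  →  ωz = (0.075/1.5200)·27.5000 = 1.3569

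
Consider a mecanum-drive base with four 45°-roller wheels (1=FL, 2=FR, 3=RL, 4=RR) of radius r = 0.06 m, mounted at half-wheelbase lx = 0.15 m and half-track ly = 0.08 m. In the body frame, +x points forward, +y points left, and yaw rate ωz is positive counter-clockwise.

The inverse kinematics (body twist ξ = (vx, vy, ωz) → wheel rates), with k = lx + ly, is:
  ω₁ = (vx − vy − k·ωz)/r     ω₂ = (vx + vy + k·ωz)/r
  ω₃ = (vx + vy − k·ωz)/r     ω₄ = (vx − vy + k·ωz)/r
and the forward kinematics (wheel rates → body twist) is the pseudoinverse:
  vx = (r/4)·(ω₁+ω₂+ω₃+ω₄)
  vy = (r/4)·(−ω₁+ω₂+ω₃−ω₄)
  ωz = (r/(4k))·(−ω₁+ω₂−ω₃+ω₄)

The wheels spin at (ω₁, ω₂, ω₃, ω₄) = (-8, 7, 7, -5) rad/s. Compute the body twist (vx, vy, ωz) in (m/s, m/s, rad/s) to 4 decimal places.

k = lx + ly = 0.15 + 0.08 = 0.2300
ω₁+ω₂+ω₃+ω₄ = 1.0000  →  vx = (0.06/4)·1.0000 = 0.0150
−ω₁+ω₂+ω₃−ω₄ = 27.0000  →  vy = (0.06/4)·27.0000 = 0.4050
−ω₁+ω₂−ω₃+ω₄ = 3.0000  →  ωz = (0.06/0.9200)·3.0000 = 0.1957

(0.0150, 0.4050, 0.1957)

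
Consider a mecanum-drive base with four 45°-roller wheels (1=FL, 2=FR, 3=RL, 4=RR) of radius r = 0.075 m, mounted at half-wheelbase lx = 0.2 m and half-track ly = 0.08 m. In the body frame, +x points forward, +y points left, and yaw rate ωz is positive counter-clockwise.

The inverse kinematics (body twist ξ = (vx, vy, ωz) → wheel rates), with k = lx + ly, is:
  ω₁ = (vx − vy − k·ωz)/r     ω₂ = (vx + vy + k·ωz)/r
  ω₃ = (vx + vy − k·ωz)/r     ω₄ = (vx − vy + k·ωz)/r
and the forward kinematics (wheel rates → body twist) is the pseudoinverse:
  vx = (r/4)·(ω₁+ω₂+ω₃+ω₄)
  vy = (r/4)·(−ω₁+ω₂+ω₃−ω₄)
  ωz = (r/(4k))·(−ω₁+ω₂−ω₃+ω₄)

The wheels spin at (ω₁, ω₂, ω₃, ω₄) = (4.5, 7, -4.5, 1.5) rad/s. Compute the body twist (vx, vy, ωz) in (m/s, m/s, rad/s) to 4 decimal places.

(0.1594, -0.0656, 0.5692)

k = lx + ly = 0.2 + 0.08 = 0.2800
ω₁+ω₂+ω₃+ω₄ = 8.5000  →  vx = (0.075/4)·8.5000 = 0.1594
−ω₁+ω₂+ω₃−ω₄ = -3.5000  →  vy = (0.075/4)·-3.5000 = -0.0656
−ω₁+ω₂−ω₃+ω₄ = 8.5000  →  ωz = (0.075/1.1200)·8.5000 = 0.5692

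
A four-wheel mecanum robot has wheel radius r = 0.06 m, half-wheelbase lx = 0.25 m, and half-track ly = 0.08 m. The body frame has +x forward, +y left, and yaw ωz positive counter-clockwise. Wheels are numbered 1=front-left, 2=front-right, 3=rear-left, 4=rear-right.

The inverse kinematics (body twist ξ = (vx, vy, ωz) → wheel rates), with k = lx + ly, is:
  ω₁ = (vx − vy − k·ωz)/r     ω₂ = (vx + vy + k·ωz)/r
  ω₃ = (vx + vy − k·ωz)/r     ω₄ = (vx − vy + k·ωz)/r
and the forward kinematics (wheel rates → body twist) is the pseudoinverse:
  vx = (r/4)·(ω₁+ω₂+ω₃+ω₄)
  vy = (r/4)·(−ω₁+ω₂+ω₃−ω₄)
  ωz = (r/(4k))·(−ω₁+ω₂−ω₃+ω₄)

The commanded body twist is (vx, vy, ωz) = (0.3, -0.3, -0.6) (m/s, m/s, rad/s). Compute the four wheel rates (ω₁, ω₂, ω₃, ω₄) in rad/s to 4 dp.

(13.3000, -3.3000, 3.3000, 6.7000)

k = lx + ly = 0.25 + 0.08 = 0.3300;  k·ωz = 0.3300·-0.6 = -0.1980
ω₁ (FL) = (vx − vy − k·ωz)/r = 0.7980/0.06 = 13.3000
ω₂ (FR) = (vx + vy + k·ωz)/r = -0.1980/0.06 = -3.3000
ω₃ (RL) = (vx + vy − k·ωz)/r = 0.1980/0.06 = 3.3000
ω₄ (RR) = (vx − vy + k·ωz)/r = 0.4020/0.06 = 6.7000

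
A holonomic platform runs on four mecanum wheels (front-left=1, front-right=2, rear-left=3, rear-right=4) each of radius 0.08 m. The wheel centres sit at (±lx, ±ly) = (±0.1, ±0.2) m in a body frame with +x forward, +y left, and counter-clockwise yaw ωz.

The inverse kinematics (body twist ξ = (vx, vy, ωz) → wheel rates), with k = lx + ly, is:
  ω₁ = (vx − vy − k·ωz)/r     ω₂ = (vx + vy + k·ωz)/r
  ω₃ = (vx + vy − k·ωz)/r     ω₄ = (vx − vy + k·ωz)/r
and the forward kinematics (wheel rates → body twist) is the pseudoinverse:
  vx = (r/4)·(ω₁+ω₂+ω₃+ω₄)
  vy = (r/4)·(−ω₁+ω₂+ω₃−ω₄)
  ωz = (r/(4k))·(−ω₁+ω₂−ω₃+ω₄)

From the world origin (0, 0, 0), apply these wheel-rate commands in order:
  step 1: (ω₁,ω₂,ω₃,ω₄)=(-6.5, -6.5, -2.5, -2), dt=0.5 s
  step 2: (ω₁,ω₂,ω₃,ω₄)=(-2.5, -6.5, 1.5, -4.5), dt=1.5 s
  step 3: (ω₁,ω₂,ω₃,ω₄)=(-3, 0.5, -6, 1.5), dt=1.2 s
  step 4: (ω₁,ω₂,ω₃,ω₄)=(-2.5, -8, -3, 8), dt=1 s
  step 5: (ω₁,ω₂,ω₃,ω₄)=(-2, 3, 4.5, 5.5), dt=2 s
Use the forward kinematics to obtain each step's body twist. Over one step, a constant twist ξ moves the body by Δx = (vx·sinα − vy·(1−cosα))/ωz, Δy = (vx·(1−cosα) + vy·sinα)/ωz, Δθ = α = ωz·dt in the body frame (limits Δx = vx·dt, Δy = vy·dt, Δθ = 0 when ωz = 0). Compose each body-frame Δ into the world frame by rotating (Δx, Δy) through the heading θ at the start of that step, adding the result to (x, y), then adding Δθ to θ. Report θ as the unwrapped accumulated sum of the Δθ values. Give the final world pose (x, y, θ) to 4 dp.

step 1: ξ=(vx,vy,ωz)=(-0.3500, -0.0100, 0.0333), dt=0.5 → body Δ=(-0.1750, -0.0065, 0.0167) → world pose (-0.1750, -0.0065, 0.0167)
step 2: ξ=(vx,vy,ωz)=(-0.2400, 0.0400, -0.6667), dt=1.5 → body Δ=(-0.2753, 0.2160, -1.0000) → world pose (-0.4539, 0.2049, -0.9833)
step 3: ξ=(vx,vy,ωz)=(-0.1400, -0.0800, 0.7333), dt=1.2 → body Δ=(-0.1076, -0.1534, 0.8800) → world pose (-0.6411, 0.2094, -0.1033)
step 4: ξ=(vx,vy,ωz)=(-0.1100, -0.3300, 0.3667), dt=1.0 → body Δ=(-0.0477, -0.3426, 0.3667) → world pose (-0.7239, -0.1264, 0.2633)
step 5: ξ=(vx,vy,ωz)=(0.2200, 0.0800, 0.4000), dt=2.0 → body Δ=(0.3339, 0.3103, 0.8000) → world pose (-0.4823, 0.2601, 1.0633)

(-0.4823, 0.2601, 1.0633)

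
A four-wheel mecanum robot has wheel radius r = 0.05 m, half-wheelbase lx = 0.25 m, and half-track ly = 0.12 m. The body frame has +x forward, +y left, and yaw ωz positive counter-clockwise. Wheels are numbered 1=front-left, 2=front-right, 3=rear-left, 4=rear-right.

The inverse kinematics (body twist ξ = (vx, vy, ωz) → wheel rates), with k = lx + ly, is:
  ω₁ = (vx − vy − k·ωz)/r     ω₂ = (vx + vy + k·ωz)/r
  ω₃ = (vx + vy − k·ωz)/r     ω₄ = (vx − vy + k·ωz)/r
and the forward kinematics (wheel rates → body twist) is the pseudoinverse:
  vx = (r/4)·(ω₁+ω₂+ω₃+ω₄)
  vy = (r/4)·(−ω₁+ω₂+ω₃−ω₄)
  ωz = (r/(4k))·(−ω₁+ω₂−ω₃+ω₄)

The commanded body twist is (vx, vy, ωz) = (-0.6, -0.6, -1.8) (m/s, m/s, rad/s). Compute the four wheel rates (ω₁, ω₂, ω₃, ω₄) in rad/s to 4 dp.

(13.3200, -37.3200, -10.6800, -13.3200)

k = lx + ly = 0.25 + 0.12 = 0.3700;  k·ωz = 0.3700·-1.8 = -0.6660
ω₁ (FL) = (vx − vy − k·ωz)/r = 0.6660/0.05 = 13.3200
ω₂ (FR) = (vx + vy + k·ωz)/r = -1.8660/0.05 = -37.3200
ω₃ (RL) = (vx + vy − k·ωz)/r = -0.5340/0.05 = -10.6800
ω₄ (RR) = (vx − vy + k·ωz)/r = -0.6660/0.05 = -13.3200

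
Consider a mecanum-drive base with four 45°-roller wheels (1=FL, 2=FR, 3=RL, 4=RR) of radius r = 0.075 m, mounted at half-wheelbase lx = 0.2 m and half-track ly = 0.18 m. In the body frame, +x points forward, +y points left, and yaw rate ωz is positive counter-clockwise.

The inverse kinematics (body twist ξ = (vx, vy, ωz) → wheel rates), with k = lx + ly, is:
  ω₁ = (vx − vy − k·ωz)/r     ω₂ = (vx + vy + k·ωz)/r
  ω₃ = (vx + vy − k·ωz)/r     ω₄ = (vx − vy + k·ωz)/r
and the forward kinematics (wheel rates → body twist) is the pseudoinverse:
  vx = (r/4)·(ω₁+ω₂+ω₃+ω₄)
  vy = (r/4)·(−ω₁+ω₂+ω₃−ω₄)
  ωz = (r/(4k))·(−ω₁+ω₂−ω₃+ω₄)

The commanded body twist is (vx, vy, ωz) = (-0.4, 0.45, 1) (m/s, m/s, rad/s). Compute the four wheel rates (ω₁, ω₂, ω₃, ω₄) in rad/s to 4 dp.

(-16.4000, 5.7333, -4.4000, -6.2667)

k = lx + ly = 0.2 + 0.18 = 0.3800;  k·ωz = 0.3800·1 = 0.3800
ω₁ (FL) = (vx − vy − k·ωz)/r = -1.2300/0.075 = -16.4000
ω₂ (FR) = (vx + vy + k·ωz)/r = 0.4300/0.075 = 5.7333
ω₃ (RL) = (vx + vy − k·ωz)/r = -0.3300/0.075 = -4.4000
ω₄ (RR) = (vx − vy + k·ωz)/r = -0.4700/0.075 = -6.2667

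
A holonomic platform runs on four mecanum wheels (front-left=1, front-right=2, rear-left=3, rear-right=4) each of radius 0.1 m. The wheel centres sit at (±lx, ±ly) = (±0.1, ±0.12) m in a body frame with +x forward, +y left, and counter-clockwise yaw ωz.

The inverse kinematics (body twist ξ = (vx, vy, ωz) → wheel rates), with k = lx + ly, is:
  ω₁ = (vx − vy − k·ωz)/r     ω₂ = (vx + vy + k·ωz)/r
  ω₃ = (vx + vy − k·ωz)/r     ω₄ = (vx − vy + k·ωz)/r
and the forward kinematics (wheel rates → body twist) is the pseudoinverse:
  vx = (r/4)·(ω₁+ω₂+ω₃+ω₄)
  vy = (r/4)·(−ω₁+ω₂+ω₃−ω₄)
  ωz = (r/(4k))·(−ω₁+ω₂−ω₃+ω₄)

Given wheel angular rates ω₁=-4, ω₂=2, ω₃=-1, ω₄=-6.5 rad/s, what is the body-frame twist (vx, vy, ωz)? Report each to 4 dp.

k = lx + ly = 0.1 + 0.12 = 0.2200
ω₁+ω₂+ω₃+ω₄ = -9.5000  →  vx = (0.1/4)·-9.5000 = -0.2375
−ω₁+ω₂+ω₃−ω₄ = 11.5000  →  vy = (0.1/4)·11.5000 = 0.2875
−ω₁+ω₂−ω₃+ω₄ = 0.5000  →  ωz = (0.1/0.8800)·0.5000 = 0.0568

(-0.2375, 0.2875, 0.0568)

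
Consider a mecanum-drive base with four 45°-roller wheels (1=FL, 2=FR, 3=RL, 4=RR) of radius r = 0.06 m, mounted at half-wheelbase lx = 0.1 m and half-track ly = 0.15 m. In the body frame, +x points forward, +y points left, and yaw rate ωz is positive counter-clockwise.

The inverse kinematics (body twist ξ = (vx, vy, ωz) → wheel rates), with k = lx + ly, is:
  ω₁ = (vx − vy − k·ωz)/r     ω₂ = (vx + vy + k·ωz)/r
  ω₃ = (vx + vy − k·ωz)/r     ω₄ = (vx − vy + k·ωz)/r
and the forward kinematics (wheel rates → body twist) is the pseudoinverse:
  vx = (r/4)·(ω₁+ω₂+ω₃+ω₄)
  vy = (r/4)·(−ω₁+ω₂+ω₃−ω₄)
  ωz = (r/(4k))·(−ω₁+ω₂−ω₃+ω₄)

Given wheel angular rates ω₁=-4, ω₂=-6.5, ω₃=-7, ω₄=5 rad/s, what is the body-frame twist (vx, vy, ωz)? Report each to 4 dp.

k = lx + ly = 0.1 + 0.15 = 0.2500
ω₁+ω₂+ω₃+ω₄ = -12.5000  →  vx = (0.06/4)·-12.5000 = -0.1875
−ω₁+ω₂+ω₃−ω₄ = -14.5000  →  vy = (0.06/4)·-14.5000 = -0.2175
−ω₁+ω₂−ω₃+ω₄ = 9.5000  →  ωz = (0.06/1.0000)·9.5000 = 0.5700

(-0.1875, -0.2175, 0.5700)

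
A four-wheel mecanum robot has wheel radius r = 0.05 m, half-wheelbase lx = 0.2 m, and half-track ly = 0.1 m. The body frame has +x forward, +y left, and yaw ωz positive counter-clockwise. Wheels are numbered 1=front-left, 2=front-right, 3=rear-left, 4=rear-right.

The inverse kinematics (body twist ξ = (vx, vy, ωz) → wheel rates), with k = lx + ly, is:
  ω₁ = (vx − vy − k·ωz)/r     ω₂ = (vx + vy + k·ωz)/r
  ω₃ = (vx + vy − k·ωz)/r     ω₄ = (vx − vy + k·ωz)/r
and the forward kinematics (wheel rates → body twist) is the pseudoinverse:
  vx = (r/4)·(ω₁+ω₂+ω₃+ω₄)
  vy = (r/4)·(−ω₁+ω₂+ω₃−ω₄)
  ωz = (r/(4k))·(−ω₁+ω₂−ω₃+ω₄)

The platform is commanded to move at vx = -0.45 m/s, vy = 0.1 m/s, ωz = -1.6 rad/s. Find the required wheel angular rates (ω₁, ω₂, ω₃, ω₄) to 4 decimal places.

(-1.4000, -16.6000, 2.6000, -20.6000)

k = lx + ly = 0.2 + 0.1 = 0.3000;  k·ωz = 0.3000·-1.6 = -0.4800
ω₁ (FL) = (vx − vy − k·ωz)/r = -0.0700/0.05 = -1.4000
ω₂ (FR) = (vx + vy + k·ωz)/r = -0.8300/0.05 = -16.6000
ω₃ (RL) = (vx + vy − k·ωz)/r = 0.1300/0.05 = 2.6000
ω₄ (RR) = (vx − vy + k·ωz)/r = -1.0300/0.05 = -20.6000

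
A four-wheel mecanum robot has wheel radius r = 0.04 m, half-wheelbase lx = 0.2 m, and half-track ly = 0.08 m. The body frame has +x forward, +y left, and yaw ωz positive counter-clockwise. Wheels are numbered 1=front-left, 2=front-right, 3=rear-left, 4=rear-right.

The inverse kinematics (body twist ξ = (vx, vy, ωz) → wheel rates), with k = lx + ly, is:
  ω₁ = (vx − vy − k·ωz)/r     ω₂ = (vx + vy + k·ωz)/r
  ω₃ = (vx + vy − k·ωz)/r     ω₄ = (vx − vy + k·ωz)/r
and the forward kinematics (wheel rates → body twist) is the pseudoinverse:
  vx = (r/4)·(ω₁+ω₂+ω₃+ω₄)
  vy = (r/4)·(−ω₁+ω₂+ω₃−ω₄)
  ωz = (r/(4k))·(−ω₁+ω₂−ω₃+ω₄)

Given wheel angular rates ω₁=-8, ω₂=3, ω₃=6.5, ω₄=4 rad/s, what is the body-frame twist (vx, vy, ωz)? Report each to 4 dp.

(0.0550, 0.1350, 0.3036)

k = lx + ly = 0.2 + 0.08 = 0.2800
ω₁+ω₂+ω₃+ω₄ = 5.5000  →  vx = (0.04/4)·5.5000 = 0.0550
−ω₁+ω₂+ω₃−ω₄ = 13.5000  →  vy = (0.04/4)·13.5000 = 0.1350
−ω₁+ω₂−ω₃+ω₄ = 8.5000  →  ωz = (0.04/1.1200)·8.5000 = 0.3036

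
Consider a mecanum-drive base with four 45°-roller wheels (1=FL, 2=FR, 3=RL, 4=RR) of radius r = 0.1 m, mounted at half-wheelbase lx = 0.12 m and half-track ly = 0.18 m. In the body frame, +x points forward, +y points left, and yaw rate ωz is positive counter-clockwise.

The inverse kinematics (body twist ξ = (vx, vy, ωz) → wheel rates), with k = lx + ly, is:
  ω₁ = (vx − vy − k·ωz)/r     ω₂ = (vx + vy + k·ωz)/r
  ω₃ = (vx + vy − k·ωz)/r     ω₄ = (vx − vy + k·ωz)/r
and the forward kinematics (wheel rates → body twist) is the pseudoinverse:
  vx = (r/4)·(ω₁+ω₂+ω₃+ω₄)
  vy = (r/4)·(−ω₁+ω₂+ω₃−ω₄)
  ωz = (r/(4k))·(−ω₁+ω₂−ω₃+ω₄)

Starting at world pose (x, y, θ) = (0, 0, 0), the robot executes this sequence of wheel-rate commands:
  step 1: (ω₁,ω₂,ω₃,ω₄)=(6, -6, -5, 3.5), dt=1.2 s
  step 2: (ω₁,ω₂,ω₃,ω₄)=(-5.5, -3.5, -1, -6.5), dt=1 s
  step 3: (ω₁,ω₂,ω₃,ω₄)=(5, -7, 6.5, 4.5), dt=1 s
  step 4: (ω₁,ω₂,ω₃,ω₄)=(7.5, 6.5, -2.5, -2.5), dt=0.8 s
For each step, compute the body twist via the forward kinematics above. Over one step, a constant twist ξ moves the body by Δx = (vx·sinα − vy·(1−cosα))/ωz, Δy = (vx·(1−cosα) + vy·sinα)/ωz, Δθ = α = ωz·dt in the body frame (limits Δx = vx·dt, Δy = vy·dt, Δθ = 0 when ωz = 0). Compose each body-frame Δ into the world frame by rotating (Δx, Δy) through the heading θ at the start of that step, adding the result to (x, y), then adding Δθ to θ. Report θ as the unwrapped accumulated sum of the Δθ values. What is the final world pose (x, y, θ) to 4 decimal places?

step 1: ξ=(vx,vy,ωz)=(-0.0375, -0.5125, -0.2917), dt=1.2 → body Δ=(-0.1506, -0.5947, -0.3500) → world pose (-0.1506, -0.5947, -0.3500)
step 2: ξ=(vx,vy,ωz)=(-0.4125, 0.1875, -0.2917), dt=1.0 → body Δ=(-0.3795, 0.2446, -0.2917) → world pose (-0.4233, -0.2348, -0.6417)
step 3: ξ=(vx,vy,ωz)=(0.2250, -0.2500, -1.1667), dt=1.0 → body Δ=(0.0473, -0.3140, -1.1667) → world pose (-0.5733, -0.5147, -1.8083)
step 4: ξ=(vx,vy,ωz)=(0.2250, -0.0250, -0.0833), dt=0.8 → body Δ=(0.1792, -0.0260, -0.0667) → world pose (-0.6408, -0.6828, -1.8750)

(-0.6408, -0.6828, -1.8750)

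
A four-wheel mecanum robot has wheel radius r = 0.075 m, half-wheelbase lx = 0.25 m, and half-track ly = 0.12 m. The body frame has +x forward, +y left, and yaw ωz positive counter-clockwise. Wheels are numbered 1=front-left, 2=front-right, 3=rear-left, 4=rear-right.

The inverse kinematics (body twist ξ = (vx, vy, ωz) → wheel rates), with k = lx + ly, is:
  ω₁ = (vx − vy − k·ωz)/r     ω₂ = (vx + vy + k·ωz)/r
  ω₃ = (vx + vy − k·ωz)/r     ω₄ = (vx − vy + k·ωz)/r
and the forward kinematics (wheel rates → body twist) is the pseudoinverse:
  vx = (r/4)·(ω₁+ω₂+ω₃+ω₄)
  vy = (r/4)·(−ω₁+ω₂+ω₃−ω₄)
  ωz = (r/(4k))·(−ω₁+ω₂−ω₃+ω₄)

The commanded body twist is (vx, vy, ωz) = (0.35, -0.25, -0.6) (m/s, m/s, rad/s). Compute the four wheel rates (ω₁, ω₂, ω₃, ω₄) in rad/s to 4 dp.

(10.9600, -1.6267, 4.2933, 5.0400)

k = lx + ly = 0.25 + 0.12 = 0.3700;  k·ωz = 0.3700·-0.6 = -0.2220
ω₁ (FL) = (vx − vy − k·ωz)/r = 0.8220/0.075 = 10.9600
ω₂ (FR) = (vx + vy + k·ωz)/r = -0.1220/0.075 = -1.6267
ω₃ (RL) = (vx + vy − k·ωz)/r = 0.3220/0.075 = 4.2933
ω₄ (RR) = (vx − vy + k·ωz)/r = 0.3780/0.075 = 5.0400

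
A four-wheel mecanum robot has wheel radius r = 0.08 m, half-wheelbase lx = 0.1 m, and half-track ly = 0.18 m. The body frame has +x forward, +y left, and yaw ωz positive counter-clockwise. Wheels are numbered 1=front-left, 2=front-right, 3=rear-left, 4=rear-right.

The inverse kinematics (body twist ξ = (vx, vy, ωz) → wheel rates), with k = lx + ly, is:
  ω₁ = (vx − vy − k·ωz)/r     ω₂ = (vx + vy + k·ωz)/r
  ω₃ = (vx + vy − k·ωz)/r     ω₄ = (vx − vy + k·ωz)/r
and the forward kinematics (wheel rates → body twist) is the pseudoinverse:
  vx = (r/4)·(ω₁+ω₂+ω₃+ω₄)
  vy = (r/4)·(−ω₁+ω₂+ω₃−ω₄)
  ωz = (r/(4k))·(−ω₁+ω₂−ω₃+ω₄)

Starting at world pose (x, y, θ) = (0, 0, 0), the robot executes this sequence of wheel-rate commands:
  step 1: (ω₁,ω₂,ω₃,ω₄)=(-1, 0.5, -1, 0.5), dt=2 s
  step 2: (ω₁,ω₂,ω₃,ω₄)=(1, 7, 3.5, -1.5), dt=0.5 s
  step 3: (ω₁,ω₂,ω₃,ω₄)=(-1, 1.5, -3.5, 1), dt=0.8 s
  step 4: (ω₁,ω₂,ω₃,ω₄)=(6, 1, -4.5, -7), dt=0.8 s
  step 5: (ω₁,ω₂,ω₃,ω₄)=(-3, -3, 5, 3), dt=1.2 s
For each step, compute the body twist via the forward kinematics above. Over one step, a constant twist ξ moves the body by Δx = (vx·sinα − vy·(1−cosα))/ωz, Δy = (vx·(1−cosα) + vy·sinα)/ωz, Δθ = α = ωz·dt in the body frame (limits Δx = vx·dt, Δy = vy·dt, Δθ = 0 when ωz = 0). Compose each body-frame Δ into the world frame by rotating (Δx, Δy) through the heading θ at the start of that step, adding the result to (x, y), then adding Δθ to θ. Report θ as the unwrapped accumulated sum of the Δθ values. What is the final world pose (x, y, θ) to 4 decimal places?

(-0.0058, 0.0760, 0.2643)

step 1: ξ=(vx,vy,ωz)=(-0.0200, 0.0000, 0.2143), dt=2.0 → body Δ=(-0.0388, -0.0084, 0.4286) → world pose (-0.0388, -0.0084, 0.4286)
step 2: ξ=(vx,vy,ωz)=(0.2000, 0.2200, 0.0714), dt=0.5 → body Δ=(0.0980, 0.1118, 0.0357) → world pose (0.0039, 0.1339, 0.4643)
step 3: ξ=(vx,vy,ωz)=(-0.0400, -0.0400, 0.5000), dt=0.8 → body Δ=(-0.0248, -0.0375, 0.4000) → world pose (-0.0015, 0.0893, 0.8643)
step 4: ξ=(vx,vy,ωz)=(-0.0900, -0.0500, -0.5357), dt=0.8 → body Δ=(-0.0783, -0.0236, -0.4286) → world pose (-0.0344, 0.0145, 0.4357)
step 5: ξ=(vx,vy,ωz)=(0.0400, 0.0400, -0.1429), dt=1.2 → body Δ=(0.0519, 0.0437, -0.1714) → world pose (-0.0058, 0.0760, 0.2643)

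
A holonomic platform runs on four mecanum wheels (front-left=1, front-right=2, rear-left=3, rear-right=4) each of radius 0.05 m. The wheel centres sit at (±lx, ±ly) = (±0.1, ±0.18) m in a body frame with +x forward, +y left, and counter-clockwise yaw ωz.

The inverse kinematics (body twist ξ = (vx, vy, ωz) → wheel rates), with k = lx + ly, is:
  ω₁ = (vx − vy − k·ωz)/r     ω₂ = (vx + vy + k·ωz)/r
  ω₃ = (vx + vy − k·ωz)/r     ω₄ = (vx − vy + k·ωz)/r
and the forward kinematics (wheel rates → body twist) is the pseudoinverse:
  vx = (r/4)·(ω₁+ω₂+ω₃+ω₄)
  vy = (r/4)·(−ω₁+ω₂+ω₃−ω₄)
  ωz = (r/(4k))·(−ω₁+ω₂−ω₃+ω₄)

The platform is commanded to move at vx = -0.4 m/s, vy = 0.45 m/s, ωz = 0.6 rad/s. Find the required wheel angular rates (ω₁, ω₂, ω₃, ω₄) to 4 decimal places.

(-20.3600, 4.3600, -2.3600, -13.6400)

k = lx + ly = 0.1 + 0.18 = 0.2800;  k·ωz = 0.2800·0.6 = 0.1680
ω₁ (FL) = (vx − vy − k·ωz)/r = -1.0180/0.05 = -20.3600
ω₂ (FR) = (vx + vy + k·ωz)/r = 0.2180/0.05 = 4.3600
ω₃ (RL) = (vx + vy − k·ωz)/r = -0.1180/0.05 = -2.3600
ω₄ (RR) = (vx − vy + k·ωz)/r = -0.6820/0.05 = -13.6400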